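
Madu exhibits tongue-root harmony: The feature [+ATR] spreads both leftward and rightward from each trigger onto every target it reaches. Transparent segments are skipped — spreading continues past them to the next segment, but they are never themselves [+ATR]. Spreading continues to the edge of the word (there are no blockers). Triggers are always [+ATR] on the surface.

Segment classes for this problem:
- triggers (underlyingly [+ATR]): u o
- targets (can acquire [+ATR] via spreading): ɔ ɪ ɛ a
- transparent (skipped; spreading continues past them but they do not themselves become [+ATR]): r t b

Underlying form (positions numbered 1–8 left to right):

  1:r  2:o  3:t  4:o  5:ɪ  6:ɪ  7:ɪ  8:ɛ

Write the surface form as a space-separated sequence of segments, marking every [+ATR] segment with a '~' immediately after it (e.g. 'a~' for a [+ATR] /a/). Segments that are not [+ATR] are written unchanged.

r o~ t o~ ɪ~ ɪ~ ɪ~ ɛ~

From /o/ at 2 rightward: 3 /t/ transparent; 4 /o/ is itself a trigger — this domain ends here.
From /o/ at 2 leftward: 1 /r/ transparent; word edge.
From /o/ at 4 rightward: 5 /ɪ/ → [+ATR]; 6 /ɪ/ → [+ATR]; 7 /ɪ/ → [+ATR]; 8 /ɛ/ → [+ATR]; word edge.
From /o/ at 4 leftward: 3 /t/ transparent; 2 /o/ is itself a trigger — this domain ends here.
[+ATR] positions on the surface: 2 4 5 6 7 8.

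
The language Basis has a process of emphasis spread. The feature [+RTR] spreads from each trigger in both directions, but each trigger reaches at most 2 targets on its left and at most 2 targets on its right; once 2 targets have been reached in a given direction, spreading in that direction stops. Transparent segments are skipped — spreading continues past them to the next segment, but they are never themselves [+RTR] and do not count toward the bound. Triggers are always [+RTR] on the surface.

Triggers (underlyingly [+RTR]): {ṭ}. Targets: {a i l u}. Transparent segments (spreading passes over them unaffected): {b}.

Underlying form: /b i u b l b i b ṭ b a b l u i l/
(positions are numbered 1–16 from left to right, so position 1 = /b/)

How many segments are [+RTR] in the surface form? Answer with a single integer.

5

From /ṭ/ at 9 rightward: 10 /b/ transparent; 11 /a/ → [+RTR]; 12 /b/ transparent; 13 /l/ → [+RTR]; bound reached.
From /ṭ/ at 9 leftward: 8 /b/ transparent; 7 /i/ → [+RTR]; 6 /b/ transparent; 5 /l/ → [+RTR]; bound reached.
Targets with no active source: positions 2 3 14 15 16 stay [-emphatic].
[+RTR] positions on the surface: 5 7 9 11 13.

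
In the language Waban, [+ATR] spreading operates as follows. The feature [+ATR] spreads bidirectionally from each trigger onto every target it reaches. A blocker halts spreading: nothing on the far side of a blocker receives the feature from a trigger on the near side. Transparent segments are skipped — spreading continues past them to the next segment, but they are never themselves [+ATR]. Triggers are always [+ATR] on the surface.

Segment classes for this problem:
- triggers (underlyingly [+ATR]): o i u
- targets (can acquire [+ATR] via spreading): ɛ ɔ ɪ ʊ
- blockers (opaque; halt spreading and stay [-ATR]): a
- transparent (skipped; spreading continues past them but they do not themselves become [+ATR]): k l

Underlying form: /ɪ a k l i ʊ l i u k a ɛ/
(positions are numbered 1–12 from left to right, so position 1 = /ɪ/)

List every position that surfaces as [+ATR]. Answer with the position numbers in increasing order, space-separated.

From /i/ at 5 rightward: 6 /ʊ/ → [+ATR]; 7 /l/ transparent; 8 /i/ is itself a trigger — this domain ends here.
From /i/ at 5 leftward: 4 /l/ transparent; 3 /k/ transparent; 2 /a/ blocks.
From /i/ at 8 rightward: 9 /u/ is itself a trigger — this domain ends here.
From /i/ at 8 leftward: 7 /l/ transparent; 6 /ʊ/ → [+ATR]; 5 /i/ is itself a trigger — this domain ends here.
From /u/ at 9 rightward: 10 /k/ transparent; 11 /a/ blocks.
From /u/ at 9 leftward: 8 /i/ is itself a trigger — this domain ends here.
Targets with no active source: positions 1 12 stay [-ATR].

5 6 8 9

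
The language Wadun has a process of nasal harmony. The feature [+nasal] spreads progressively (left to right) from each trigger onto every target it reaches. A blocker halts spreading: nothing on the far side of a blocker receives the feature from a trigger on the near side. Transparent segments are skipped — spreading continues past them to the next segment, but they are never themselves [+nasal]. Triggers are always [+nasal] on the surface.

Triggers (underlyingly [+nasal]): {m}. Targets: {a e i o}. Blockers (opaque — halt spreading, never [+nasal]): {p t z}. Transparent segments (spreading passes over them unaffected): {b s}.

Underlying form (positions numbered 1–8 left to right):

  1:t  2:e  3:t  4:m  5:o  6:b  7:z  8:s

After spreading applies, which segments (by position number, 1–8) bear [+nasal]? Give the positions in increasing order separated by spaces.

From /m/ at 4 rightward: 5 /o/ → [+nasal]; 6 /b/ transparent; 7 /z/ blocks.
Target with no active source: position 2 stays [-nasal].

4 5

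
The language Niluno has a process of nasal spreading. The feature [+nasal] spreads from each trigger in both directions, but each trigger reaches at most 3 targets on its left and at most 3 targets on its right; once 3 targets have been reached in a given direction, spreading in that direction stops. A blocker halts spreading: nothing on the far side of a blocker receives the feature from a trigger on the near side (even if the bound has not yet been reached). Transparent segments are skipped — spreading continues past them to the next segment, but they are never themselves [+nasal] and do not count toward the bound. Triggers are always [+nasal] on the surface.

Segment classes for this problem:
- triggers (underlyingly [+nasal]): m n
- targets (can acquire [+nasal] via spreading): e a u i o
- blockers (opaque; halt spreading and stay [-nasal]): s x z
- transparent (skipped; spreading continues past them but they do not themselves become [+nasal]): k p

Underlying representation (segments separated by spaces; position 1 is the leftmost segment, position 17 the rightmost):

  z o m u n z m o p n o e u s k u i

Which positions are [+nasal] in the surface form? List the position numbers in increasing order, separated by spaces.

2 3 4 5 7 8 10 11 12 13

From /m/ at 3 rightward: 4 /u/ → [+nasal]; 5 /n/ is itself a trigger — this domain ends here.
From /m/ at 3 leftward: 2 /o/ → [+nasal]; 1 /z/ blocks.
From /n/ at 5 rightward: 6 /z/ blocks.
From /n/ at 5 leftward: 4 /u/ → [+nasal]; 3 /m/ is itself a trigger — this domain ends here.
From /m/ at 7 rightward: 8 /o/ → [+nasal]; 9 /p/ transparent; 10 /n/ is itself a trigger — this domain ends here.
From /m/ at 7 leftward: 6 /z/ blocks.
From /n/ at 10 rightward: 11 /o/ → [+nasal]; 12 /e/ → [+nasal]; 13 /u/ → [+nasal]; bound reached.
From /n/ at 10 leftward: 9 /p/ transparent; 8 /o/ → [+nasal]; 7 /m/ is itself a trigger — this domain ends here.
Targets with no active source: positions 16 17 stay [-nasal].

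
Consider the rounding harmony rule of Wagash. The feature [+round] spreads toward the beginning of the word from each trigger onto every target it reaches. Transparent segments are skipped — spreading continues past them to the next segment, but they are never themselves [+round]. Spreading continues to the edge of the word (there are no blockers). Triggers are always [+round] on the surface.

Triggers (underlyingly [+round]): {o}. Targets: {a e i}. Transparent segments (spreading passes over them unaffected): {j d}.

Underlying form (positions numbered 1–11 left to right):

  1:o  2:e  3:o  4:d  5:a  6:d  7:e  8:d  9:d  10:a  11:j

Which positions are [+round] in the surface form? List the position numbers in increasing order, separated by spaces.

1 2 3

From /o/ at 1 leftward: word edge.
From /o/ at 3 leftward: 2 /e/ → [+round]; 1 /o/ is itself a trigger — this domain ends here.
Targets with no active source: positions 5 7 10 stay [-round].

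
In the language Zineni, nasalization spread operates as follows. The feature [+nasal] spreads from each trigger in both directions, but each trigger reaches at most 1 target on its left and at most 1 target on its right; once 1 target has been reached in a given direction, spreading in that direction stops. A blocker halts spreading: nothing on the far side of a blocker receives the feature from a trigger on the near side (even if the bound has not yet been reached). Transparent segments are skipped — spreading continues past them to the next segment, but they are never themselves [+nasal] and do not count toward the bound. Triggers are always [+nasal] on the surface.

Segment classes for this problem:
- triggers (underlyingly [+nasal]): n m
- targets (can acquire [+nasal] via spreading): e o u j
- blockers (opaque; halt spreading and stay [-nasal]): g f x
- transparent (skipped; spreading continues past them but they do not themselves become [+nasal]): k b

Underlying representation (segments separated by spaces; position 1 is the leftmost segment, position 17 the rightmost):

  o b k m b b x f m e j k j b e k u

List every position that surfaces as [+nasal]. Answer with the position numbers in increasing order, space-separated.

From /m/ at 4 rightward: 5 /b/ transparent; 6 /b/ transparent; 7 /x/ blocks.
From /m/ at 4 leftward: 3 /k/ transparent; 2 /b/ transparent; 1 /o/ → [+nasal]; bound reached.
From /m/ at 9 rightward: 10 /e/ → [+nasal]; bound reached.
From /m/ at 9 leftward: 8 /f/ blocks.
Targets with no active source: positions 11 13 15 17 stay [-nasal].

1 4 9 10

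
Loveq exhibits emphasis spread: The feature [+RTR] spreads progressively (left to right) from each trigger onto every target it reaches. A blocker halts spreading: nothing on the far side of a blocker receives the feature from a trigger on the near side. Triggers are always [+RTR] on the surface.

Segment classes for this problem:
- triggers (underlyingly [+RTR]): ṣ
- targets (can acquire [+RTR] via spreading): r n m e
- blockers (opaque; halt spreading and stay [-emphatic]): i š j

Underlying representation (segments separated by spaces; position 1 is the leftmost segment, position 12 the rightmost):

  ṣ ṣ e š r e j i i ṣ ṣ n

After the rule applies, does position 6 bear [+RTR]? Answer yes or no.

From /ṣ/ at 1 rightward: 2 /ṣ/ is itself a trigger — this domain ends here.
From /ṣ/ at 2 rightward: 3 /e/ → [+RTR]; 4 /š/ blocks.
From /ṣ/ at 10 rightward: 11 /ṣ/ is itself a trigger — this domain ends here.
From /ṣ/ at 11 rightward: 12 /n/ → [+RTR]; word edge.
Targets with no active source: positions 5 6 stay [-emphatic].
[+RTR] positions on the surface: 1 2 3 10 11 12.

no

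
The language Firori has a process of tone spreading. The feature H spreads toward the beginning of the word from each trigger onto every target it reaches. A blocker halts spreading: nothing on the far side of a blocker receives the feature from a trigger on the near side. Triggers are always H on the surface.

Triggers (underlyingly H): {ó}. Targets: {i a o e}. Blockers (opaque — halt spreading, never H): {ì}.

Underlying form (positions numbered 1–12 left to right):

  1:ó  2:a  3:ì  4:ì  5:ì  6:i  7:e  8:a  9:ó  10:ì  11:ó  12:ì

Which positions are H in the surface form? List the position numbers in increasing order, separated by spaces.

1 6 7 8 9 11

From /ó/ at 1 leftward: word edge.
From /ó/ at 9 leftward: 8 /a/ → H; 7 /e/ → H; 6 /i/ → H; 5 /ì/ blocks.
From /ó/ at 11 leftward: 10 /ì/ blocks.
Target with no active source: position 2 stays [-high tone].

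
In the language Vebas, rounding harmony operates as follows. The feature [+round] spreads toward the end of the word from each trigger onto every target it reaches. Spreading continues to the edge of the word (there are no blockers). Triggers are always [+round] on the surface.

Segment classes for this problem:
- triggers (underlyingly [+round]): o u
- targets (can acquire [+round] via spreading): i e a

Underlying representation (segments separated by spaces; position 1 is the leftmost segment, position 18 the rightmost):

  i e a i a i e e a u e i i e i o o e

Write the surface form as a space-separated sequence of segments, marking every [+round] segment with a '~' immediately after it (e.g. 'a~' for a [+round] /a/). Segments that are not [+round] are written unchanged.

From /u/ at 10 rightward: 11 /e/ → [+round]; 12 /i/ → [+round]; 13 /i/ → [+round]; 14 /e/ → [+round]; 15 /i/ → [+round]; 16 /o/ is itself a trigger — this domain ends here.
From /o/ at 16 rightward: 17 /o/ is itself a trigger — this domain ends here.
From /o/ at 17 rightward: 18 /e/ → [+round]; word edge.
Targets with no active source: positions 1 2 3 4 5 6 7 8 9 stay [-round].
[+round] positions on the surface: 10 11 12 13 14 15 16 17 18.

i e a i a i e e a u~ e~ i~ i~ e~ i~ o~ o~ e~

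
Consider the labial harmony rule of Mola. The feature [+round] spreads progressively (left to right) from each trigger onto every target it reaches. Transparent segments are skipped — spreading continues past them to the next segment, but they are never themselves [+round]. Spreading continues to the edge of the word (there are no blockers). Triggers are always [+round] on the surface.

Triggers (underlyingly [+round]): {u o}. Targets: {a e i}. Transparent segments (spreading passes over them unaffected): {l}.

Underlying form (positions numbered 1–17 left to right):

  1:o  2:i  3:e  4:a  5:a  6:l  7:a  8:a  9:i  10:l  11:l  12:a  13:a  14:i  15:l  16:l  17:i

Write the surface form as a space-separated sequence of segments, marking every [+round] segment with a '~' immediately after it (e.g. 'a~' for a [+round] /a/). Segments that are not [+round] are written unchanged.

o~ i~ e~ a~ a~ l a~ a~ i~ l l a~ a~ i~ l l i~

From /o/ at 1 rightward: 2 /i/ → [+round]; 3 /e/ → [+round]; 4 /a/ → [+round]; 5 /a/ → [+round]; 6 /l/ transparent; 7 /a/ → [+round]; 8 /a/ → [+round]; 9 /i/ → [+round]; 10 /l/ transparent; 11 /l/ transparent; 12 /a/ → [+round]; 13 /a/ → [+round]; 14 /i/ → [+round]; 15 /l/ transparent; 16 /l/ transparent; 17 /i/ → [+round]; word edge.
[+round] positions on the surface: 1 2 3 4 5 7 8 9 12 13 14 17.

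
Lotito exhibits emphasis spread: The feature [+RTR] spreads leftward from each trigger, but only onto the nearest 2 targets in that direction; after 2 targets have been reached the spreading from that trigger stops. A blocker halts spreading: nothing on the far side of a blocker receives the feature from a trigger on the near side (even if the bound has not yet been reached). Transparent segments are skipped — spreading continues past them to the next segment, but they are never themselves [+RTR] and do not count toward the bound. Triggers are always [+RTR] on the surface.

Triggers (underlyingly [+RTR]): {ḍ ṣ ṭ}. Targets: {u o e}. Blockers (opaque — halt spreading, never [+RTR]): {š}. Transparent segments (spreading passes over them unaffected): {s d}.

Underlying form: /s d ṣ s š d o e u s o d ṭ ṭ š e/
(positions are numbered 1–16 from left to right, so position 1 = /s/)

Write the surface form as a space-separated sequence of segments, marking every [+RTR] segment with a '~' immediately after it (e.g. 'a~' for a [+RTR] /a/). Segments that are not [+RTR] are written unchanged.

From /ṣ/ at 3 leftward: 2 /d/ transparent; 1 /s/ transparent; word edge.
From /ṭ/ at 13 leftward: 12 /d/ transparent; 11 /o/ → [+RTR]; 10 /s/ transparent; 9 /u/ → [+RTR]; bound reached.
From /ṭ/ at 14 leftward: 13 /ṭ/ is itself a trigger — this domain ends here.
Targets with no active source: positions 7 8 16 stay [-emphatic].
[+RTR] positions on the surface: 3 9 11 13 14.

s d ṣ~ s š d o e u~ s o~ d ṭ~ ṭ~ š e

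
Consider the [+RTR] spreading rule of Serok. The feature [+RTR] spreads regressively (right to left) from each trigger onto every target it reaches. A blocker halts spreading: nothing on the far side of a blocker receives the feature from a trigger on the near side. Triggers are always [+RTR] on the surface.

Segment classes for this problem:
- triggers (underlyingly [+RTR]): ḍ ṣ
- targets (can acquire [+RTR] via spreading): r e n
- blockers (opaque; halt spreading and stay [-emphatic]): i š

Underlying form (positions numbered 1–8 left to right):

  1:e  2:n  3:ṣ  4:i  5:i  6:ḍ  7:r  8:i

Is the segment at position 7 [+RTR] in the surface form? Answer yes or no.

From /ṣ/ at 3 leftward: 2 /n/ → [+RTR]; 1 /e/ → [+RTR]; word edge.
From /ḍ/ at 6 leftward: 5 /i/ blocks.
Target with no active source: position 7 stays [-emphatic].
[+RTR] positions on the surface: 1 2 3 6.

no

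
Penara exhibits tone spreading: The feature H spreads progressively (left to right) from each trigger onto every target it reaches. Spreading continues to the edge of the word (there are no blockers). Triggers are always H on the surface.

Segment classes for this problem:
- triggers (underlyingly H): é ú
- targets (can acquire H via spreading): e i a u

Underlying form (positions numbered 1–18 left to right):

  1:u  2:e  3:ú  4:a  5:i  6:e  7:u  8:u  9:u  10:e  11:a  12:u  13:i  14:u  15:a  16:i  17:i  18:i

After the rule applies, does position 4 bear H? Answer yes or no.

From /ú/ at 3 rightward: 4 /a/ → H; 5 /i/ → H; 6 /e/ → H; 7 /u/ → H; 8 /u/ → H; 9 /u/ → H; 10 /e/ → H; 11 /a/ → H; 12 /u/ → H; 13 /i/ → H; 14 /u/ → H; 15 /a/ → H; 16 /i/ → H; 17 /i/ → H; 18 /i/ → H; word edge.
Targets with no active source: positions 1 2 stay [-high tone].
H positions on the surface: 3 4 5 6 7 8 9 10 11 12 13 14 15 16 17 18.

yes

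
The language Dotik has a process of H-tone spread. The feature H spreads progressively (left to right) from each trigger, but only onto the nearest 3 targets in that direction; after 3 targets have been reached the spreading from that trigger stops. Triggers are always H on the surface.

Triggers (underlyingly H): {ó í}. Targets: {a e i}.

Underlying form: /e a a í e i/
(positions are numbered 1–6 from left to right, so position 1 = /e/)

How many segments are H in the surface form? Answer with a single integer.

3

From /í/ at 4 rightward: 5 /e/ → H; 6 /i/ → H; word edge.
Targets with no active source: positions 1 2 3 stay [-high tone].
H positions on the surface: 4 5 6.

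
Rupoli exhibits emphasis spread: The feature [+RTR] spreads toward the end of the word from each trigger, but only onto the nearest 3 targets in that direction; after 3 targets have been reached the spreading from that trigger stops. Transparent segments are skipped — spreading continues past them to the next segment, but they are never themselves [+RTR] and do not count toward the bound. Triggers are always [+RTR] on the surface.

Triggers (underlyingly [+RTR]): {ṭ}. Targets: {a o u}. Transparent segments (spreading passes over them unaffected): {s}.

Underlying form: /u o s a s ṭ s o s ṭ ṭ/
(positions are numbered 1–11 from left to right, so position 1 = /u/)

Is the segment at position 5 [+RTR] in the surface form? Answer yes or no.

From /ṭ/ at 6 rightward: 7 /s/ transparent; 8 /o/ → [+RTR]; 9 /s/ transparent; 10 /ṭ/ is itself a trigger — this domain ends here.
From /ṭ/ at 10 rightward: 11 /ṭ/ is itself a trigger — this domain ends here.
From /ṭ/ at 11 rightward: word edge.
Targets with no active source: positions 1 2 4 stay [-emphatic].
[+RTR] positions on the surface: 6 8 10 11.

no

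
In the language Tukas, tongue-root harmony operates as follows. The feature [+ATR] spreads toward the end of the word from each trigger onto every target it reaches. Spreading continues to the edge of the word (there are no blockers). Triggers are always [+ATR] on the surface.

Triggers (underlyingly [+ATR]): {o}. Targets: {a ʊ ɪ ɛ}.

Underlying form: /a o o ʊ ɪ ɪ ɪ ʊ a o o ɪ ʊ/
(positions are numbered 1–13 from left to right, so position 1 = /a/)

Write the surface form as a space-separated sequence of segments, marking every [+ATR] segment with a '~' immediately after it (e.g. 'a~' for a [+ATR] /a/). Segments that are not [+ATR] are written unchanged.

a o~ o~ ʊ~ ɪ~ ɪ~ ɪ~ ʊ~ a~ o~ o~ ɪ~ ʊ~

From /o/ at 2 rightward: 3 /o/ is itself a trigger — this domain ends here.
From /o/ at 3 rightward: 4 /ʊ/ → [+ATR]; 5 /ɪ/ → [+ATR]; 6 /ɪ/ → [+ATR]; 7 /ɪ/ → [+ATR]; 8 /ʊ/ → [+ATR]; 9 /a/ → [+ATR]; 10 /o/ is itself a trigger — this domain ends here.
From /o/ at 10 rightward: 11 /o/ is itself a trigger — this domain ends here.
From /o/ at 11 rightward: 12 /ɪ/ → [+ATR]; 13 /ʊ/ → [+ATR]; word edge.
Target with no active source: position 1 stays [-ATR].
[+ATR] positions on the surface: 2 3 4 5 6 7 8 9 10 11 12 13.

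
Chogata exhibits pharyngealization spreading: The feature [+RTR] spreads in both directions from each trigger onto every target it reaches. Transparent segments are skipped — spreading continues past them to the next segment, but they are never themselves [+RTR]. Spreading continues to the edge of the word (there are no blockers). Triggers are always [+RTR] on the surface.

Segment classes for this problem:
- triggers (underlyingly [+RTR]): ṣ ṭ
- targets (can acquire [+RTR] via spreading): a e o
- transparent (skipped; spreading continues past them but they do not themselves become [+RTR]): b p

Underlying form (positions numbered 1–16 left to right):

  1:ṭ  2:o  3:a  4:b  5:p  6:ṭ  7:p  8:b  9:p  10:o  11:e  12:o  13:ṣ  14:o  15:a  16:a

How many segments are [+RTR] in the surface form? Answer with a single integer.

11

From /ṭ/ at 1 rightward: 2 /o/ → [+RTR]; 3 /a/ → [+RTR]; 4 /b/ transparent; 5 /p/ transparent; 6 /ṭ/ is itself a trigger — this domain ends here.
From /ṭ/ at 1 leftward: word edge.
From /ṭ/ at 6 rightward: 7 /p/ transparent; 8 /b/ transparent; 9 /p/ transparent; 10 /o/ → [+RTR]; 11 /e/ → [+RTR]; 12 /o/ → [+RTR]; 13 /ṣ/ is itself a trigger — this domain ends here.
From /ṭ/ at 6 leftward: 5 /p/ transparent; 4 /b/ transparent; 3 /a/ → [+RTR]; 2 /o/ → [+RTR]; 1 /ṭ/ is itself a trigger — this domain ends here.
From /ṣ/ at 13 rightward: 14 /o/ → [+RTR]; 15 /a/ → [+RTR]; 16 /a/ → [+RTR]; word edge.
From /ṣ/ at 13 leftward: 12 /o/ → [+RTR]; 11 /e/ → [+RTR]; 10 /o/ → [+RTR]; 9 /p/ transparent; 8 /b/ transparent; 7 /p/ transparent; 6 /ṭ/ is itself a trigger — this domain ends here.
[+RTR] positions on the surface: 1 2 3 6 10 11 12 13 14 15 16.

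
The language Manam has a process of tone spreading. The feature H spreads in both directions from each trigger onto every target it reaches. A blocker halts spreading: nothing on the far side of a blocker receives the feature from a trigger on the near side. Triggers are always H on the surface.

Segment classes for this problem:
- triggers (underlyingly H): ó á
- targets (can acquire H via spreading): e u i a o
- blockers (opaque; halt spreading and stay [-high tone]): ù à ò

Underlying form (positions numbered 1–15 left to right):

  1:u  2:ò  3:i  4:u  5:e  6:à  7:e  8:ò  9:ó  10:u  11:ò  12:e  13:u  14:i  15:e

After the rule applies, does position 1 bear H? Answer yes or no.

From /ó/ at 9 rightward: 10 /u/ → H; 11 /ò/ blocks.
From /ó/ at 9 leftward: 8 /ò/ blocks.
Targets with no active source: positions 1 3 4 5 7 12 13 14 15 stay [-high tone].
H positions on the surface: 9 10.

no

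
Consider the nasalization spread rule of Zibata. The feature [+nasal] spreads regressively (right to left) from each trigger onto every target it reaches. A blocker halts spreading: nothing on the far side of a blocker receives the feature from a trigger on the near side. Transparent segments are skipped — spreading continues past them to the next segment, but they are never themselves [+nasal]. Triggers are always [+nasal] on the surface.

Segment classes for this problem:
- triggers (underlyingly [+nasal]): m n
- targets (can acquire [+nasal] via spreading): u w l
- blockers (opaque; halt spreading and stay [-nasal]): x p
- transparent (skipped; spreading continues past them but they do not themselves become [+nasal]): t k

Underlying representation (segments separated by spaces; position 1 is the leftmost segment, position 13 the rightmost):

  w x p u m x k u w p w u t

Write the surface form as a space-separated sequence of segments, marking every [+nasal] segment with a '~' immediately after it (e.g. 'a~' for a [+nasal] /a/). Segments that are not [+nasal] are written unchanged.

From /m/ at 5 leftward: 4 /u/ → [+nasal]; 3 /p/ blocks.
Targets with no active source: positions 1 8 9 11 12 stay [-nasal].
[+nasal] positions on the surface: 4 5.

w x p u~ m~ x k u w p w u t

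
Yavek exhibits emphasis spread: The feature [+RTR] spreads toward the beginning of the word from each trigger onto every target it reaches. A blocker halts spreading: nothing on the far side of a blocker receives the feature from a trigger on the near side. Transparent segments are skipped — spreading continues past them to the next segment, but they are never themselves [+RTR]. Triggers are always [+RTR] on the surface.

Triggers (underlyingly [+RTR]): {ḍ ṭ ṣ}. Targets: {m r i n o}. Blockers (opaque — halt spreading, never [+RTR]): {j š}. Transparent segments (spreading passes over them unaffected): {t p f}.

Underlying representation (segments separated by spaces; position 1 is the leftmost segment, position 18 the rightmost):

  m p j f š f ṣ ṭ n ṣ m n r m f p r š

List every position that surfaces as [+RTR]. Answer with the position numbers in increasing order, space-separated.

From /ṣ/ at 7 leftward: 6 /f/ transparent; 5 /š/ blocks.
From /ṭ/ at 8 leftward: 7 /ṣ/ is itself a trigger — this domain ends here.
From /ṣ/ at 10 leftward: 9 /n/ → [+RTR]; 8 /ṭ/ is itself a trigger — this domain ends here.
Targets with no active source: positions 1 11 12 13 14 17 stay [-emphatic].

7 8 9 10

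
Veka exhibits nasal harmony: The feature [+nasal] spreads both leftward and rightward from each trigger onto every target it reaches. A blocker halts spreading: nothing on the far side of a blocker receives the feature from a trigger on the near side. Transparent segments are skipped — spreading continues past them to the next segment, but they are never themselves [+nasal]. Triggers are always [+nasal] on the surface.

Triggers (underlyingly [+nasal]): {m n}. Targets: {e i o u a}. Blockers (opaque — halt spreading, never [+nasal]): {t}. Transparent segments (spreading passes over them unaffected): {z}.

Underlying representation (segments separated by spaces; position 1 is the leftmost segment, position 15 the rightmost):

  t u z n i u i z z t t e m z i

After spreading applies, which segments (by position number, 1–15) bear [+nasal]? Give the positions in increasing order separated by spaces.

2 4 5 6 7 12 13 15

From /n/ at 4 rightward: 5 /i/ → [+nasal]; 6 /u/ → [+nasal]; 7 /i/ → [+nasal]; 8 /z/ transparent; 9 /z/ transparent; 10 /t/ blocks.
From /n/ at 4 leftward: 3 /z/ transparent; 2 /u/ → [+nasal]; 1 /t/ blocks.
From /m/ at 13 rightward: 14 /z/ transparent; 15 /i/ → [+nasal]; word edge.
From /m/ at 13 leftward: 12 /e/ → [+nasal]; 11 /t/ blocks.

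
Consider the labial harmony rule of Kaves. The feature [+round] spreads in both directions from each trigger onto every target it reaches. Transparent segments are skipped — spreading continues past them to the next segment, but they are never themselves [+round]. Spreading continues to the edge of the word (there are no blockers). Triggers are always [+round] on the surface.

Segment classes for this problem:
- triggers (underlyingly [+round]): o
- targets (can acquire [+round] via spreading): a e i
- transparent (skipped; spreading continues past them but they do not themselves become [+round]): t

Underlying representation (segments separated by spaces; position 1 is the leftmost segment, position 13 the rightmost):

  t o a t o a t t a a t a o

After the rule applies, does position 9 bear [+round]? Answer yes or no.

From /o/ at 2 rightward: 3 /a/ → [+round]; 4 /t/ transparent; 5 /o/ is itself a trigger — this domain ends here.
From /o/ at 2 leftward: 1 /t/ transparent; word edge.
From /o/ at 5 rightward: 6 /a/ → [+round]; 7 /t/ transparent; 8 /t/ transparent; 9 /a/ → [+round]; 10 /a/ → [+round]; 11 /t/ transparent; 12 /a/ → [+round]; 13 /o/ is itself a trigger — this domain ends here.
From /o/ at 5 leftward: 4 /t/ transparent; 3 /a/ → [+round]; 2 /o/ is itself a trigger — this domain ends here.
From /o/ at 13 rightward: word edge.
From /o/ at 13 leftward: 12 /a/ → [+round]; 11 /t/ transparent; 10 /a/ → [+round]; 9 /a/ → [+round]; 8 /t/ transparent; 7 /t/ transparent; 6 /a/ → [+round]; 5 /o/ is itself a trigger — this domain ends here.
[+round] positions on the surface: 2 3 5 6 9 10 12 13.

yes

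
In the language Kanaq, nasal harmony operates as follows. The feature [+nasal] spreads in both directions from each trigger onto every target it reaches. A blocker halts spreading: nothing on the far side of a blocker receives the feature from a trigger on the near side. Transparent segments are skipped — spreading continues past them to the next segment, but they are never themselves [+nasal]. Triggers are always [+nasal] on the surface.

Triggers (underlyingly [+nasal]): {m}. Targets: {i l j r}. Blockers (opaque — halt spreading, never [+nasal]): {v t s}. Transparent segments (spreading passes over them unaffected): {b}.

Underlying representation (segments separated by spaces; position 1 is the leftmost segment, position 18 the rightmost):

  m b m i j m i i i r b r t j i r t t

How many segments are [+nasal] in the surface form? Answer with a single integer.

10

From /m/ at 1 rightward: 2 /b/ transparent; 3 /m/ is itself a trigger — this domain ends here.
From /m/ at 1 leftward: word edge.
From /m/ at 3 rightward: 4 /i/ → [+nasal]; 5 /j/ → [+nasal]; 6 /m/ is itself a trigger — this domain ends here.
From /m/ at 3 leftward: 2 /b/ transparent; 1 /m/ is itself a trigger — this domain ends here.
From /m/ at 6 rightward: 7 /i/ → [+nasal]; 8 /i/ → [+nasal]; 9 /i/ → [+nasal]; 10 /r/ → [+nasal]; 11 /b/ transparent; 12 /r/ → [+nasal]; 13 /t/ blocks.
From /m/ at 6 leftward: 5 /j/ → [+nasal]; 4 /i/ → [+nasal]; 3 /m/ is itself a trigger — this domain ends here.
Targets with no active source: positions 14 15 16 stay [-nasal].
[+nasal] positions on the surface: 1 3 4 5 6 7 8 9 10 12.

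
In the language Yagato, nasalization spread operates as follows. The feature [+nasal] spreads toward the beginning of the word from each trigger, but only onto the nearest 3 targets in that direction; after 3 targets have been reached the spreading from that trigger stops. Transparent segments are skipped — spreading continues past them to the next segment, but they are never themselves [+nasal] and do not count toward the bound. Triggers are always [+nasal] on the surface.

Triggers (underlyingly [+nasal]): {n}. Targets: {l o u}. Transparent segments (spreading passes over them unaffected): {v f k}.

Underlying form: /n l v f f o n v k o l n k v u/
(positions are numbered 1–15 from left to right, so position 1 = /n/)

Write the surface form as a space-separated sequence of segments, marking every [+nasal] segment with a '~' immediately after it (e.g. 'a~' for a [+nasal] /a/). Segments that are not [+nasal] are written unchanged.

n~ l~ v f f o~ n~ v k o~ l~ n~ k v u

From /n/ at 1 leftward: word edge.
From /n/ at 7 leftward: 6 /o/ → [+nasal]; 5 /f/ transparent; 4 /f/ transparent; 3 /v/ transparent; 2 /l/ → [+nasal]; 1 /n/ is itself a trigger — this domain ends here.
From /n/ at 12 leftward: 11 /l/ → [+nasal]; 10 /o/ → [+nasal]; 9 /k/ transparent; 8 /v/ transparent; 7 /n/ is itself a trigger — this domain ends here.
Target with no active source: position 15 stays [-nasal].
[+nasal] positions on the surface: 1 2 6 7 10 11 12.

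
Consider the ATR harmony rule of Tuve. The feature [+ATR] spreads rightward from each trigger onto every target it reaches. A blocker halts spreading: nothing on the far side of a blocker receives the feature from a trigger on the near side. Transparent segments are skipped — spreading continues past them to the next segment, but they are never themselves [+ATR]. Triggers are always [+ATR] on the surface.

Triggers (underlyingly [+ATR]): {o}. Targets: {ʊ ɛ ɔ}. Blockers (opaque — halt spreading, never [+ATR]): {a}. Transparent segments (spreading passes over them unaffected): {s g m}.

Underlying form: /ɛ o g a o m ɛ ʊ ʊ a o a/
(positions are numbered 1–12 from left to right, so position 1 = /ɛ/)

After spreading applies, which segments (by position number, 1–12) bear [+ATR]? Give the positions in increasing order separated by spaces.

2 5 7 8 9 11

From /o/ at 2 rightward: 3 /g/ transparent; 4 /a/ blocks.
From /o/ at 5 rightward: 6 /m/ transparent; 7 /ɛ/ → [+ATR]; 8 /ʊ/ → [+ATR]; 9 /ʊ/ → [+ATR]; 10 /a/ blocks.
From /o/ at 11 rightward: 12 /a/ blocks.
Target with no active source: position 1 stays [-ATR].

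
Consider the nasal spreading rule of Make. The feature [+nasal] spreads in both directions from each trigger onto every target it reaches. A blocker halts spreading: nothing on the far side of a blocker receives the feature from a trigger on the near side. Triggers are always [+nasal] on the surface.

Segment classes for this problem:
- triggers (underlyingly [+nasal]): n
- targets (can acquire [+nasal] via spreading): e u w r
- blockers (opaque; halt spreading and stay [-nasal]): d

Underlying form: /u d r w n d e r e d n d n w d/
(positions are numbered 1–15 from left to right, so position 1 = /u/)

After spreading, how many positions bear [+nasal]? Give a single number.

From /n/ at 5 rightward: 6 /d/ blocks.
From /n/ at 5 leftward: 4 /w/ → [+nasal]; 3 /r/ → [+nasal]; 2 /d/ blocks.
From /n/ at 11 rightward: 12 /d/ blocks.
From /n/ at 11 leftward: 10 /d/ blocks.
From /n/ at 13 rightward: 14 /w/ → [+nasal]; 15 /d/ blocks.
From /n/ at 13 leftward: 12 /d/ blocks.
Targets with no active source: positions 1 7 8 9 stay [-nasal].
[+nasal] positions on the surface: 3 4 5 11 13 14.

6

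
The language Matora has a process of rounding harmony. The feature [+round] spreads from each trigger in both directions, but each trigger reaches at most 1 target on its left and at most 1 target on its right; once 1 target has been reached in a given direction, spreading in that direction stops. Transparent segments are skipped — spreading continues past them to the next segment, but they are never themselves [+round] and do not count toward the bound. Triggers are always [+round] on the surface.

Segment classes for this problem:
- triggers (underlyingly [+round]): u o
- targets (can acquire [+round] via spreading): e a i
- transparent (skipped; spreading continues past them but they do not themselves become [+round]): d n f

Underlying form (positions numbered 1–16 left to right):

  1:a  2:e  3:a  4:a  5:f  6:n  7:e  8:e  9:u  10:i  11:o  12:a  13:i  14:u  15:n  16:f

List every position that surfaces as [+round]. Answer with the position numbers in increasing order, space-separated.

From /u/ at 9 rightward: 10 /i/ → [+round]; bound reached.
From /u/ at 9 leftward: 8 /e/ → [+round]; bound reached.
From /o/ at 11 rightward: 12 /a/ → [+round]; bound reached.
From /o/ at 11 leftward: 10 /i/ → [+round]; bound reached.
From /u/ at 14 rightward: 15 /n/ transparent; 16 /f/ transparent; word edge.
From /u/ at 14 leftward: 13 /i/ → [+round]; bound reached.
Targets with no active source: positions 1 2 3 4 7 stay [-round].

8 9 10 11 12 13 14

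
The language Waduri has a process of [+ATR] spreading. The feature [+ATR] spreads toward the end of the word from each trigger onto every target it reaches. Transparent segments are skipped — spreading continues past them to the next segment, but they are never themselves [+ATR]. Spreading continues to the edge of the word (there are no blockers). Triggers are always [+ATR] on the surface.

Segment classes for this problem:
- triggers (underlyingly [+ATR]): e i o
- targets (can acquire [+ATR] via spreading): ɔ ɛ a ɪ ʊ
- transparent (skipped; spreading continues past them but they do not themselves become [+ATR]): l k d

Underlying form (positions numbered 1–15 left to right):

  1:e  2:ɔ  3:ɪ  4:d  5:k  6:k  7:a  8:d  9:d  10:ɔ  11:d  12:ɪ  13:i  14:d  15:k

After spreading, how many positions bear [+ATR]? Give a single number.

From /e/ at 1 rightward: 2 /ɔ/ → [+ATR]; 3 /ɪ/ → [+ATR]; 4 /d/ transparent; 5 /k/ transparent; 6 /k/ transparent; 7 /a/ → [+ATR]; 8 /d/ transparent; 9 /d/ transparent; 10 /ɔ/ → [+ATR]; 11 /d/ transparent; 12 /ɪ/ → [+ATR]; 13 /i/ is itself a trigger — this domain ends here.
From /i/ at 13 rightward: 14 /d/ transparent; 15 /k/ transparent; word edge.
[+ATR] positions on the surface: 1 2 3 7 10 12 13.

7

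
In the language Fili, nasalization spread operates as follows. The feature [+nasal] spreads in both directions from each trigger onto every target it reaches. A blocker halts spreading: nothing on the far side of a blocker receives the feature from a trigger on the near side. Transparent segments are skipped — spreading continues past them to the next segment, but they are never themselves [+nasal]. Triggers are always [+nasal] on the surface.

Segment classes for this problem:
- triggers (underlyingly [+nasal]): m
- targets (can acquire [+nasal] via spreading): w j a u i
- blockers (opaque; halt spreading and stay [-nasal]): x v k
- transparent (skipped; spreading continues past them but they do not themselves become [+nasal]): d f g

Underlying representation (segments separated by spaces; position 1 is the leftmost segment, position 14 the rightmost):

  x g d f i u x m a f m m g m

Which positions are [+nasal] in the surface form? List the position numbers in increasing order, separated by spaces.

8 9 11 12 14

From /m/ at 8 rightward: 9 /a/ → [+nasal]; 10 /f/ transparent; 11 /m/ is itself a trigger — this domain ends here.
From /m/ at 8 leftward: 7 /x/ blocks.
From /m/ at 11 rightward: 12 /m/ is itself a trigger — this domain ends here.
From /m/ at 11 leftward: 10 /f/ transparent; 9 /a/ → [+nasal]; 8 /m/ is itself a trigger — this domain ends here.
From /m/ at 12 rightward: 13 /g/ transparent; 14 /m/ is itself a trigger — this domain ends here.
From /m/ at 12 leftward: 11 /m/ is itself a trigger — this domain ends here.
From /m/ at 14 rightward: word edge.
From /m/ at 14 leftward: 13 /g/ transparent; 12 /m/ is itself a trigger — this domain ends here.
Targets with no active source: positions 5 6 stay [-nasal].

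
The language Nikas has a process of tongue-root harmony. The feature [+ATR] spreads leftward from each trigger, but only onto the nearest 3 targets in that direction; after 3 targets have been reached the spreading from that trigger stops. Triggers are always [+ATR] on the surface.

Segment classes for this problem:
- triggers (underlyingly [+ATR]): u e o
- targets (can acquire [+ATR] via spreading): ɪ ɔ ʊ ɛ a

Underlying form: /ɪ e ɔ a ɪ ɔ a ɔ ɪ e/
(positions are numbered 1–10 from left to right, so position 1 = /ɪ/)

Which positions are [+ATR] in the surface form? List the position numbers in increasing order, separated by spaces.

From /e/ at 2 leftward: 1 /ɪ/ → [+ATR]; word edge.
From /e/ at 10 leftward: 9 /ɪ/ → [+ATR]; 8 /ɔ/ → [+ATR]; 7 /a/ → [+ATR]; bound reached.
Targets with no active source: positions 3 4 5 6 stay [-ATR].

1 2 7 8 9 10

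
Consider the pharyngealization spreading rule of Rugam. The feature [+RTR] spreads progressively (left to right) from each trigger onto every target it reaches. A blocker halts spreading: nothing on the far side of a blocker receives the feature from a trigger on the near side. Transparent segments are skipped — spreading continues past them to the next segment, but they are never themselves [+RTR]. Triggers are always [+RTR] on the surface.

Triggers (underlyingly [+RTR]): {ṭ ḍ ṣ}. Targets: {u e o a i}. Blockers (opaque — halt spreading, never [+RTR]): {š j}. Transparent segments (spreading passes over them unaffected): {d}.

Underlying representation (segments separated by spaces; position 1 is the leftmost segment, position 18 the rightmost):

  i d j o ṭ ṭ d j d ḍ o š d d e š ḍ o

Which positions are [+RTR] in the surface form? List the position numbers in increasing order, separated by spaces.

5 6 10 11 17 18

From /ṭ/ at 5 rightward: 6 /ṭ/ is itself a trigger — this domain ends here.
From /ṭ/ at 6 rightward: 7 /d/ transparent; 8 /j/ blocks.
From /ḍ/ at 10 rightward: 11 /o/ → [+RTR]; 12 /š/ blocks.
From /ḍ/ at 17 rightward: 18 /o/ → [+RTR]; word edge.
Targets with no active source: positions 1 4 15 stay [-emphatic].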